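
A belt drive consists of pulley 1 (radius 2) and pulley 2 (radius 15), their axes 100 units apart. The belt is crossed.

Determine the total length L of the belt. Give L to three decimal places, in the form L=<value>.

crossed belt: β = asin((r1+r2)/C) = asin(17/100) = 9.7878°
wrap1 = wrap2 = π + 2β = 199.5756°
tangent length = C·cosβ = 98.5444
L = (r1+r2)·wrap + 2·C·cosβ = 17·3.4833 + 2·98.5444 = 256.3041

L=256.304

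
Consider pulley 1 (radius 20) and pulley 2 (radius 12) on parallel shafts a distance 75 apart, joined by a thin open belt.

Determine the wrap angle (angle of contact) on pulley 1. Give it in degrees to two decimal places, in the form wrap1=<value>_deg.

open belt: β = asin((r2−r1)/C) = asin(-8/75) = -6.1232°
wrap1 = π − 2β = 192.2464°
wrap2 = π + 2β = 167.7536°

wrap1=192.25_deg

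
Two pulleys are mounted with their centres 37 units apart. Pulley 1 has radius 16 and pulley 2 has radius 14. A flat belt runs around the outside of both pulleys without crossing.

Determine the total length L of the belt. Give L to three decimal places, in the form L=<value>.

L=168.356

open belt: β = asin((r2−r1)/C) = asin(-2/37) = -3.0986°
wrap1 = π − 2β = 186.1972°
wrap2 = π + 2β = 173.8028°
tangent length = C·cosβ = 36.9459
L = r1·wrap1 + r2·wrap2 + 2·C·cosβ = 16·3.2498 + 14·3.0334 + 2·36.9459 = 168.3559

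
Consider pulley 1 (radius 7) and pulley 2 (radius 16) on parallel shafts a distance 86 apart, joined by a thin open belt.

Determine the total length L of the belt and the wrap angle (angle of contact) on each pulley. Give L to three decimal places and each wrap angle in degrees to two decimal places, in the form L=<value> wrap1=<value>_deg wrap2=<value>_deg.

open belt: β = asin((r2−r1)/C) = asin(9/86) = 6.0071°
wrap1 = π − 2β = 167.9859°
wrap2 = π + 2β = 192.0141°
tangent length = C·cosβ = 85.5278
L = r1·wrap1 + r2·wrap2 + 2·C·cosβ = 7·2.9319 + 16·3.3513 + 2·85.5278 = 245.1994

L=245.199 wrap1=167.99_deg wrap2=192.01_deg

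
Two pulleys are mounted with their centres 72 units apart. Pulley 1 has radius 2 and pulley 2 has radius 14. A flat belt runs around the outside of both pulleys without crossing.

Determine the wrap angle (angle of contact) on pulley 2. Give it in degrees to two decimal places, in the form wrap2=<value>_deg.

wrap2=199.19_deg

open belt: β = asin((r2−r1)/C) = asin(12/72) = 9.5941°
wrap1 = π − 2β = 160.8119°
wrap2 = π + 2β = 199.1881°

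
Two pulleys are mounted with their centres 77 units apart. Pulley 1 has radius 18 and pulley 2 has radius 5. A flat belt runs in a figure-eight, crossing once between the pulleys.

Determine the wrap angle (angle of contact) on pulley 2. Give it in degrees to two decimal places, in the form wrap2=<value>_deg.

crossed belt: β = asin((r1+r2)/C) = asin(23/77) = 17.3796°
wrap1 = wrap2 = π + 2β = 214.7592°

wrap2=214.76_deg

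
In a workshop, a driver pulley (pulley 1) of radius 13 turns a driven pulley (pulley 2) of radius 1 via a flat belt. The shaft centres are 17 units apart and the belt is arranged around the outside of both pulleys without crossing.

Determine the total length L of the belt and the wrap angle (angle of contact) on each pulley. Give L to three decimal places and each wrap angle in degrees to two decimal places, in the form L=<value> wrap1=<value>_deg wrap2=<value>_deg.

open belt: β = asin((r2−r1)/C) = asin(-12/17) = -44.9009°
wrap1 = π − 2β = 269.8017°
wrap2 = π + 2β = 90.1983°
tangent length = C·cosβ = 12.0416
L = r1·wrap1 + r2·wrap2 + 2·C·cosβ = 13·4.7089 + 1·1.5743 + 2·12.0416 = 86.8735

L=86.874 wrap1=269.80_deg wrap2=90.20_deg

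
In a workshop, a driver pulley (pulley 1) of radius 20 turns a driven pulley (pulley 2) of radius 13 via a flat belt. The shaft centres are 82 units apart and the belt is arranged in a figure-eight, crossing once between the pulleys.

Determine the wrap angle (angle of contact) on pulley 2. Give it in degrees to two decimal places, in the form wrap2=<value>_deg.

wrap2=227.46_deg

crossed belt: β = asin((r1+r2)/C) = asin(33/82) = 23.7307°
wrap1 = wrap2 = π + 2β = 227.4615°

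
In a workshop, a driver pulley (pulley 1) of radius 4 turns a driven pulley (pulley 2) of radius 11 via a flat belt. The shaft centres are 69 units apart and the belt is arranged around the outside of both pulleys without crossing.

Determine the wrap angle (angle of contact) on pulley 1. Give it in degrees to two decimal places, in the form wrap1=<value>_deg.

wrap1=168.35_deg

open belt: β = asin((r2−r1)/C) = asin(7/69) = 5.8226°
wrap1 = π − 2β = 168.3547°
wrap2 = π + 2β = 191.6453°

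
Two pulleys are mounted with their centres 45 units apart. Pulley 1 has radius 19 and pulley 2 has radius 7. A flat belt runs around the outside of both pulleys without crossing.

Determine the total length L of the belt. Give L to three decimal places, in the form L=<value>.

open belt: β = asin((r2−r1)/C) = asin(-12/45) = -15.4660°
wrap1 = π − 2β = 210.9320°
wrap2 = π + 2β = 149.0680°
tangent length = C·cosβ = 43.3705
L = r1·wrap1 + r2·wrap2 + 2·C·cosβ = 19·3.6815 + 7·2.6017 + 2·43.3705 = 174.9008

L=174.901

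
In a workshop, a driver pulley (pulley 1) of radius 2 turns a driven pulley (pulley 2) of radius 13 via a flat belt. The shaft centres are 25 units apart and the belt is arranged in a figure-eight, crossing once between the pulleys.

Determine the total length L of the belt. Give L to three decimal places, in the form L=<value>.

crossed belt: β = asin((r1+r2)/C) = asin(15/25) = 36.8699°
wrap1 = wrap2 = π + 2β = 253.7398°
tangent length = C·cosβ = 20.0000
L = (r1+r2)·wrap + 2·C·cosβ = 15·4.4286 + 2·20.0000 = 106.4289

L=106.429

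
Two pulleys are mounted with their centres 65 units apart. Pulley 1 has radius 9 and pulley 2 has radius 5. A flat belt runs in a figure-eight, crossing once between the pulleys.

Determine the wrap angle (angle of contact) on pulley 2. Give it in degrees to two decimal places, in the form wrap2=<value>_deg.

crossed belt: β = asin((r1+r2)/C) = asin(14/65) = 12.4381°
wrap1 = wrap2 = π + 2β = 204.8762°

wrap2=204.88_deg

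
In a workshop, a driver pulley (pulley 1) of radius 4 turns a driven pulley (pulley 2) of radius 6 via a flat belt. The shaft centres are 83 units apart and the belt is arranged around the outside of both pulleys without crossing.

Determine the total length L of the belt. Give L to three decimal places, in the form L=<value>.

open belt: β = asin((r2−r1)/C) = asin(2/83) = 1.3808°
wrap1 = π − 2β = 177.2385°
wrap2 = π + 2β = 182.7615°
tangent length = C·cosβ = 82.9759
L = r1·wrap1 + r2·wrap2 + 2·C·cosβ = 4·3.0934 + 6·3.1898 + 2·82.9759 = 197.4641

L=197.464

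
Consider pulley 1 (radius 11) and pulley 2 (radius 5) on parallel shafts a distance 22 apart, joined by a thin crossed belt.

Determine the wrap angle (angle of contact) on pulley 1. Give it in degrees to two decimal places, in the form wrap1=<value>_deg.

crossed belt: β = asin((r1+r2)/C) = asin(16/22) = 46.6582°
wrap1 = wrap2 = π + 2β = 273.3165°

wrap1=273.32_deg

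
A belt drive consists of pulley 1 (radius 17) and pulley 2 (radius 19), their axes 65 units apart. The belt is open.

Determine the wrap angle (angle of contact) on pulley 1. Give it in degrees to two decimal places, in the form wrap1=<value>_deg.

open belt: β = asin((r2−r1)/C) = asin(2/65) = 1.7632°
wrap1 = π − 2β = 176.4735°
wrap2 = π + 2β = 183.5265°

wrap1=176.47_deg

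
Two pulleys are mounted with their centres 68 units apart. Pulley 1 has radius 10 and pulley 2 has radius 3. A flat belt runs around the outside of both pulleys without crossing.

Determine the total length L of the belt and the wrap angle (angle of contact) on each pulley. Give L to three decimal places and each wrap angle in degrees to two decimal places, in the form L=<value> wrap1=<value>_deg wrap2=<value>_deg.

open belt: β = asin((r2−r1)/C) = asin(-7/68) = -5.9086°
wrap1 = π − 2β = 191.8171°
wrap2 = π + 2β = 168.1829°
tangent length = C·cosβ = 67.6387
L = r1·wrap1 + r2·wrap2 + 2·C·cosβ = 10·3.3478 + 3·2.9353 + 2·67.6387 = 177.5619

L=177.562 wrap1=191.82_deg wrap2=168.18_deg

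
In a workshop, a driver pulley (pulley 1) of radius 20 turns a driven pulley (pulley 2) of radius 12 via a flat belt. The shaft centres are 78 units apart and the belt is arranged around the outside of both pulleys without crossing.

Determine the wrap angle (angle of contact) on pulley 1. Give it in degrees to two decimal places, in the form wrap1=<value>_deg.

open belt: β = asin((r2−r1)/C) = asin(-8/78) = -5.8868°
wrap1 = π − 2β = 191.7737°
wrap2 = π + 2β = 168.2263°

wrap1=191.77_deg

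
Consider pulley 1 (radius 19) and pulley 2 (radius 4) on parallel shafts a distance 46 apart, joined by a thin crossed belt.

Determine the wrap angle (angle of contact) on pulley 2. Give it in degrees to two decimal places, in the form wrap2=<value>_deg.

crossed belt: β = asin((r1+r2)/C) = asin(23/46) = 30.0000°
wrap1 = wrap2 = π + 2β = 240.0000°

wrap2=240.00_deg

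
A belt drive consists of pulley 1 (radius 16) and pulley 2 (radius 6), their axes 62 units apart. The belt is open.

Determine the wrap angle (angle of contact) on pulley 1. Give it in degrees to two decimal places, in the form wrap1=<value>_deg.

wrap1=198.56_deg

open belt: β = asin((r2−r1)/C) = asin(-10/62) = -9.2818°
wrap1 = π − 2β = 198.5636°
wrap2 = π + 2β = 161.4364°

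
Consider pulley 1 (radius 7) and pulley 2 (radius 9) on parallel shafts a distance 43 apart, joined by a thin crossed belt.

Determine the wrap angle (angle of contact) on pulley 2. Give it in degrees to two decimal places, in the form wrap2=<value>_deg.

wrap2=223.69_deg

crossed belt: β = asin((r1+r2)/C) = asin(16/43) = 21.8448°
wrap1 = wrap2 = π + 2β = 223.6895°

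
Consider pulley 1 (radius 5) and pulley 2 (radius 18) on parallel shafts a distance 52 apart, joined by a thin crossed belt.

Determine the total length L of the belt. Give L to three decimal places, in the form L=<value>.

L=186.606

crossed belt: β = asin((r1+r2)/C) = asin(23/52) = 26.2512°
wrap1 = wrap2 = π + 2β = 232.5024°
tangent length = C·cosβ = 46.6369
L = (r1+r2)·wrap + 2·C·cosβ = 23·4.0579 + 2·46.6369 = 186.6062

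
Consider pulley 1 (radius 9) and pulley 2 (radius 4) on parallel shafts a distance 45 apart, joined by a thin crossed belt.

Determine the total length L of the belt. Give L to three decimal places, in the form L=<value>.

L=134.623

crossed belt: β = asin((r1+r2)/C) = asin(13/45) = 16.7914°
wrap1 = wrap2 = π + 2β = 213.5829°
tangent length = C·cosβ = 43.0813
L = (r1+r2)·wrap + 2·C·cosβ = 13·3.7277 + 2·43.0813 = 134.6231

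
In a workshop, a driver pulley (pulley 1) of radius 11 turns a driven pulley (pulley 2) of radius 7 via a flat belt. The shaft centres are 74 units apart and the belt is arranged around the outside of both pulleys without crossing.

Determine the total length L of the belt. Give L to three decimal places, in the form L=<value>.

L=204.765

open belt: β = asin((r2−r1)/C) = asin(-4/74) = -3.0986°
wrap1 = π − 2β = 186.1972°
wrap2 = π + 2β = 173.8028°
tangent length = C·cosβ = 73.8918
L = r1·wrap1 + r2·wrap2 + 2·C·cosβ = 11·3.2498 + 7·3.0334 + 2·73.8918 = 204.7649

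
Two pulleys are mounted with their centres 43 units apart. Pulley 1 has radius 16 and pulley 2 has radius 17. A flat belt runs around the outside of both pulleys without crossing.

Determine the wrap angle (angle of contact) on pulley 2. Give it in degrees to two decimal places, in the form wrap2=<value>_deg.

wrap2=182.67_deg

open belt: β = asin((r2−r1)/C) = asin(1/43) = 1.3326°
wrap1 = π − 2β = 177.3348°
wrap2 = π + 2β = 182.6652°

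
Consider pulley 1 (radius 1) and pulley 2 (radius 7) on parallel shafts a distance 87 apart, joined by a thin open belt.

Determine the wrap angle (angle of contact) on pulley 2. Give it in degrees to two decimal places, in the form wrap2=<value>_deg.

open belt: β = asin((r2−r1)/C) = asin(6/87) = 3.9546°
wrap1 = π − 2β = 172.0909°
wrap2 = π + 2β = 187.9091°

wrap2=187.91_deg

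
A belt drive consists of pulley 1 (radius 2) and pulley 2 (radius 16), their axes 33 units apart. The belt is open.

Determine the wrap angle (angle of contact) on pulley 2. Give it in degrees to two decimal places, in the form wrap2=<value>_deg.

wrap2=230.21_deg

open belt: β = asin((r2−r1)/C) = asin(14/33) = 25.1027°
wrap1 = π − 2β = 129.7946°
wrap2 = π + 2β = 230.2054°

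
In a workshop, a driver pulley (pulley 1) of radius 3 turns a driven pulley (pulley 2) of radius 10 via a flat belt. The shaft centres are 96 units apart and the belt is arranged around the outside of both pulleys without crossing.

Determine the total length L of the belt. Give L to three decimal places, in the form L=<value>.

open belt: β = asin((r2−r1)/C) = asin(7/96) = 4.1815°
wrap1 = π − 2β = 171.6369°
wrap2 = π + 2β = 188.3631°
tangent length = C·cosβ = 95.7445
L = r1·wrap1 + r2·wrap2 + 2·C·cosβ = 3·2.9956 + 10·3.2876 + 2·95.7445 = 233.3513

L=233.351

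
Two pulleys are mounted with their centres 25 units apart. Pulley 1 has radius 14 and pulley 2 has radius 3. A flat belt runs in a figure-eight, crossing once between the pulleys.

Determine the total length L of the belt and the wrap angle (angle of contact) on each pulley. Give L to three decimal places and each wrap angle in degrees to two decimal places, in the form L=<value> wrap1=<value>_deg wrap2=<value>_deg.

crossed belt: β = asin((r1+r2)/C) = asin(17/25) = 42.8436°
wrap1 = wrap2 = π + 2β = 265.6873°
tangent length = C·cosβ = 18.3303
L = (r1+r2)·wrap + 2·C·cosβ = 17·4.6371 + 2·18.3303 = 115.4916

L=115.492 wrap1=265.69_deg wrap2=265.69_deg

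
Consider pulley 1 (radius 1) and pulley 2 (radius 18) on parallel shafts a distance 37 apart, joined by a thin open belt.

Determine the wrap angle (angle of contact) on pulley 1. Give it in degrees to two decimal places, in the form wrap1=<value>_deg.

wrap1=125.30_deg

open belt: β = asin((r2−r1)/C) = asin(17/37) = 27.3522°
wrap1 = π − 2β = 125.2955°
wrap2 = π + 2β = 234.7045°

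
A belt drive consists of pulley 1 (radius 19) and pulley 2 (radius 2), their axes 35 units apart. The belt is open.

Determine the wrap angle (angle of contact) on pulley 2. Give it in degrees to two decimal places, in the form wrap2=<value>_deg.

open belt: β = asin((r2−r1)/C) = asin(-17/35) = -29.0593°
wrap1 = π − 2β = 238.1186°
wrap2 = π + 2β = 121.8814°

wrap2=121.88_deg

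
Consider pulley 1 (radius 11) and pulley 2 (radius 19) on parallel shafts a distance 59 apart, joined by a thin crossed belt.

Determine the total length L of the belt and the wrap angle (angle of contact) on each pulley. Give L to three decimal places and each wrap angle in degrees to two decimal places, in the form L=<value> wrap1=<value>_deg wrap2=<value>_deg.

crossed belt: β = asin((r1+r2)/C) = asin(30/59) = 30.5623°
wrap1 = wrap2 = π + 2β = 241.1246°
tangent length = C·cosβ = 50.8035
L = (r1+r2)·wrap + 2·C·cosβ = 30·4.2084 + 2·50.8035 = 227.8596

L=227.860 wrap1=241.12_deg wrap2=241.12_deg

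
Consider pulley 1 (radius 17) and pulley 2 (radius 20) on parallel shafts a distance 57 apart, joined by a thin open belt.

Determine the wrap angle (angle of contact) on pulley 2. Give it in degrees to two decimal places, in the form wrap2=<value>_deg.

open belt: β = asin((r2−r1)/C) = asin(3/57) = 3.0170°
wrap1 = π − 2β = 173.9661°
wrap2 = π + 2β = 186.0339°

wrap2=186.03_deg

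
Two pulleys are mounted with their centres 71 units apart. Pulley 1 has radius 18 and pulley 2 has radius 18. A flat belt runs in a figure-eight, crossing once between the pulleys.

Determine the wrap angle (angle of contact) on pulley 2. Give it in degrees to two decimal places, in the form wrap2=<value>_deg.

crossed belt: β = asin((r1+r2)/C) = asin(36/71) = 30.4670°
wrap1 = wrap2 = π + 2β = 240.9340°

wrap2=240.93_deg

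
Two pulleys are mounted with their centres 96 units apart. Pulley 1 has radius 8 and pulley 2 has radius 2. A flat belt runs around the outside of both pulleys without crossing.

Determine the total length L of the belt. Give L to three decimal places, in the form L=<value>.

L=223.791

open belt: β = asin((r2−r1)/C) = asin(-6/96) = -3.5833°
wrap1 = π − 2β = 187.1666°
wrap2 = π + 2β = 172.8334°
tangent length = C·cosβ = 95.8123
L = r1·wrap1 + r2·wrap2 + 2·C·cosβ = 8·3.2667 + 2·3.0165 + 2·95.8123 = 223.7910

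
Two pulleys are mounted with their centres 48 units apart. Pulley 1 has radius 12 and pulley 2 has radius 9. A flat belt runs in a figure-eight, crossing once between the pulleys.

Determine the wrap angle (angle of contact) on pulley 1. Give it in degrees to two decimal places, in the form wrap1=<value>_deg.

wrap1=231.89_deg

crossed belt: β = asin((r1+r2)/C) = asin(21/48) = 25.9445°
wrap1 = wrap2 = π + 2β = 231.8890°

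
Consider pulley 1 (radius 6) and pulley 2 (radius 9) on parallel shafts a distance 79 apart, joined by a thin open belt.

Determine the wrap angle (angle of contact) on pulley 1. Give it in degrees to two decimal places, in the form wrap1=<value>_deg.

wrap1=175.65_deg

open belt: β = asin((r2−r1)/C) = asin(3/79) = 2.1763°
wrap1 = π − 2β = 175.6474°
wrap2 = π + 2β = 184.3526°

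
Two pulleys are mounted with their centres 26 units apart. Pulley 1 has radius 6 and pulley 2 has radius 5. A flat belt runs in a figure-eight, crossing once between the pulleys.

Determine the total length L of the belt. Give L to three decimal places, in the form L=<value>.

crossed belt: β = asin((r1+r2)/C) = asin(11/26) = 25.0290°
wrap1 = wrap2 = π + 2β = 230.0580°
tangent length = C·cosβ = 23.5584
L = (r1+r2)·wrap + 2·C·cosβ = 11·4.0153 + 2·23.5584 = 91.2848

L=91.285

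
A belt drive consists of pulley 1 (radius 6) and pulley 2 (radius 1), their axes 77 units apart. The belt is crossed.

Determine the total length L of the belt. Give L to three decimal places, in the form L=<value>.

L=176.628

crossed belt: β = asin((r1+r2)/C) = asin(7/77) = 5.2159°
wrap1 = wrap2 = π + 2β = 190.4318°
tangent length = C·cosβ = 76.6812
L = (r1+r2)·wrap + 2·C·cosβ = 7·3.3237 + 2·76.6812 = 176.6280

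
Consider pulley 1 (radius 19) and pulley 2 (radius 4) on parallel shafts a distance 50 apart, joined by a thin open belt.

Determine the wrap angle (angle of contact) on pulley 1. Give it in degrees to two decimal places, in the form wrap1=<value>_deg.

wrap1=214.92_deg

open belt: β = asin((r2−r1)/C) = asin(-15/50) = -17.4576°
wrap1 = π − 2β = 214.9152°
wrap2 = π + 2β = 145.0848°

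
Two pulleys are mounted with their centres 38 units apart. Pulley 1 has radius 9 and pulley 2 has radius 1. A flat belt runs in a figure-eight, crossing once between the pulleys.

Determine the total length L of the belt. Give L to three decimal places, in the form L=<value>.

L=110.063

crossed belt: β = asin((r1+r2)/C) = asin(10/38) = 15.2575°
wrap1 = wrap2 = π + 2β = 210.5150°
tangent length = C·cosβ = 36.6606
L = (r1+r2)·wrap + 2·C·cosβ = 10·3.6742 + 2·36.6606 = 110.0630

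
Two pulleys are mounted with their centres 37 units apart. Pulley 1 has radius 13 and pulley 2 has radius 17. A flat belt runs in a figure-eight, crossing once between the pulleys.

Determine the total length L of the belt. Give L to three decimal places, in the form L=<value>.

crossed belt: β = asin((r1+r2)/C) = asin(30/37) = 54.1752°
wrap1 = wrap2 = π + 2β = 288.3505°
tangent length = C·cosβ = 21.6564
L = (r1+r2)·wrap + 2·C·cosβ = 30·5.0327 + 2·21.6564 = 194.2928

L=194.293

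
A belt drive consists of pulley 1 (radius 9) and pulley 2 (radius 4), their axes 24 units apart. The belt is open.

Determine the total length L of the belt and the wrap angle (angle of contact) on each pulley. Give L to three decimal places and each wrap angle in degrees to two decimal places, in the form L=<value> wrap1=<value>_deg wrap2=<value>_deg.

open belt: β = asin((r2−r1)/C) = asin(-5/24) = -12.0247°
wrap1 = π − 2β = 204.0494°
wrap2 = π + 2β = 155.9506°
tangent length = C·cosβ = 23.4734
L = r1·wrap1 + r2·wrap2 + 2·C·cosβ = 9·3.5613 + 4·2.7219 + 2·23.4734 = 89.8862

L=89.886 wrap1=204.05_deg wrap2=155.95_deg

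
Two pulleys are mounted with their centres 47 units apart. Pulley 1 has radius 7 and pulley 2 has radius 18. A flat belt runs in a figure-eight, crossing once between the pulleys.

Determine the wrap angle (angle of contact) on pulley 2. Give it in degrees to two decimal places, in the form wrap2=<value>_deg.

wrap2=244.27_deg

crossed belt: β = asin((r1+r2)/C) = asin(25/47) = 32.1349°
wrap1 = wrap2 = π + 2β = 244.2699°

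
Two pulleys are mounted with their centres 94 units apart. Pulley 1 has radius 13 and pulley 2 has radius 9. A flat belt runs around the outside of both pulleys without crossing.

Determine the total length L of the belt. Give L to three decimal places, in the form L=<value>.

open belt: β = asin((r2−r1)/C) = asin(-4/94) = -2.4389°
wrap1 = π − 2β = 184.8777°
wrap2 = π + 2β = 175.1223°
tangent length = C·cosβ = 93.9149
L = r1·wrap1 + r2·wrap2 + 2·C·cosβ = 13·3.2267 + 9·3.0565 + 2·93.9149 = 257.2853

L=257.285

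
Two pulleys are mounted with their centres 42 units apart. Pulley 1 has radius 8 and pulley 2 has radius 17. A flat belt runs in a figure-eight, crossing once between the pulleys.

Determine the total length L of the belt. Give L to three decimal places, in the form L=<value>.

crossed belt: β = asin((r1+r2)/C) = asin(25/42) = 36.5296°
wrap1 = wrap2 = π + 2β = 253.0592°
tangent length = C·cosβ = 33.7491
L = (r1+r2)·wrap + 2·C·cosβ = 25·4.4167 + 2·33.7491 = 177.9161

L=177.916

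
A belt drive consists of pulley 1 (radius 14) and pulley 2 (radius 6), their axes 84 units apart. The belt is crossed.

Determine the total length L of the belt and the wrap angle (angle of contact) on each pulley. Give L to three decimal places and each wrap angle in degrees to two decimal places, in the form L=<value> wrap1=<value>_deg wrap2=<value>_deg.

crossed belt: β = asin((r1+r2)/C) = asin(20/84) = 13.7741°
wrap1 = wrap2 = π + 2β = 207.5483°
tangent length = C·cosβ = 81.5843
L = (r1+r2)·wrap + 2·C·cosβ = 20·3.6224 + 2·81.5843 = 235.6166

L=235.617 wrap1=207.55_deg wrap2=207.55_deg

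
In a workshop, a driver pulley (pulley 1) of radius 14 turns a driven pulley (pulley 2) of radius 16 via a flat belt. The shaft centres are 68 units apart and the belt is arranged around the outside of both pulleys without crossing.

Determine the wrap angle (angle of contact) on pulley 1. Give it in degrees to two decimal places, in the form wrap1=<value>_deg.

wrap1=176.63_deg

open belt: β = asin((r2−r1)/C) = asin(2/68) = 1.6854°
wrap1 = π − 2β = 176.6292°
wrap2 = π + 2β = 183.3708°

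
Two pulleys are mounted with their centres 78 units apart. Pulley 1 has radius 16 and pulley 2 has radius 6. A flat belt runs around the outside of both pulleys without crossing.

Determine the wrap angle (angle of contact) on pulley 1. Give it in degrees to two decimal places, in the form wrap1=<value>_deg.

open belt: β = asin((r2−r1)/C) = asin(-10/78) = -7.3659°
wrap1 = π − 2β = 194.7318°
wrap2 = π + 2β = 165.2682°

wrap1=194.73_deg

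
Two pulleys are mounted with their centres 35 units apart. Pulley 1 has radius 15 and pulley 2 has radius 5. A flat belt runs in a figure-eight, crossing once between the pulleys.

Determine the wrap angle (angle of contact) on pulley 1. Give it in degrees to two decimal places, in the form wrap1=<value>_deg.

wrap1=249.70_deg

crossed belt: β = asin((r1+r2)/C) = asin(20/35) = 34.8499°
wrap1 = wrap2 = π + 2β = 249.6998°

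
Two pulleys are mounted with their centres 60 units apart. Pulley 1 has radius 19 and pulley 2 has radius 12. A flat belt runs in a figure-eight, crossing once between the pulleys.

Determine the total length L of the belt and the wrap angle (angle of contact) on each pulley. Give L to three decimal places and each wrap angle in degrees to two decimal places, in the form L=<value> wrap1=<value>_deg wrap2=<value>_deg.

L=233.795 wrap1=242.22_deg wrap2=242.22_deg

crossed belt: β = asin((r1+r2)/C) = asin(31/60) = 31.1089°
wrap1 = wrap2 = π + 2β = 242.2178°
tangent length = C·cosβ = 51.3712
L = (r1+r2)·wrap + 2·C·cosβ = 31·4.2275 + 2·51.3712 = 233.7949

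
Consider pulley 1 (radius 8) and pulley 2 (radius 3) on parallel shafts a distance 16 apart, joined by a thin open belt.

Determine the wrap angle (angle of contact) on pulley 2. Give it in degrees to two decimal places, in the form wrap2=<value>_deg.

open belt: β = asin((r2−r1)/C) = asin(-5/16) = -18.2100°
wrap1 = π − 2β = 216.4199°
wrap2 = π + 2β = 143.5801°

wrap2=143.58_deg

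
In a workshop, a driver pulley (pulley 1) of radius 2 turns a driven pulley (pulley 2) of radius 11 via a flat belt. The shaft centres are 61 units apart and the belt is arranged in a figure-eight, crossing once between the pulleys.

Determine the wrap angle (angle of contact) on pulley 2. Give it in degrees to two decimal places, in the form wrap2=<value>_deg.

crossed belt: β = asin((r1+r2)/C) = asin(13/61) = 12.3049°
wrap1 = wrap2 = π + 2β = 204.6099°

wrap2=204.61_deg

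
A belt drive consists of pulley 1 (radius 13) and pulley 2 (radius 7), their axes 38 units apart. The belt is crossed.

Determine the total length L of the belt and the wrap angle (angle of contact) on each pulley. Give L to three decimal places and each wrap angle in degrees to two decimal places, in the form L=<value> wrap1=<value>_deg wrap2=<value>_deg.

crossed belt: β = asin((r1+r2)/C) = asin(20/38) = 31.7569°
wrap1 = wrap2 = π + 2β = 243.5137°
tangent length = C·cosβ = 32.3110
L = (r1+r2)·wrap + 2·C·cosβ = 20·4.2501 + 2·32.3110 = 149.6243

L=149.624 wrap1=243.51_deg wrap2=243.51_deg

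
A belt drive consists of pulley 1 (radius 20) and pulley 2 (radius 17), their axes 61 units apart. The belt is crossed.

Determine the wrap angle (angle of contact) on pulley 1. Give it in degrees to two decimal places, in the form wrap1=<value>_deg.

wrap1=254.68_deg

crossed belt: β = asin((r1+r2)/C) = asin(37/61) = 37.3410°
wrap1 = wrap2 = π + 2β = 254.6820°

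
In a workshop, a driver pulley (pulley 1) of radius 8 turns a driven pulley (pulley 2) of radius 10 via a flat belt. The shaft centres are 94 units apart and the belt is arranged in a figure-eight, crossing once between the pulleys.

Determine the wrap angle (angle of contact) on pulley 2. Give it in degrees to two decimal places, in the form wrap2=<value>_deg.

wrap2=202.08_deg

crossed belt: β = asin((r1+r2)/C) = asin(18/94) = 11.0397°
wrap1 = wrap2 = π + 2β = 202.0794°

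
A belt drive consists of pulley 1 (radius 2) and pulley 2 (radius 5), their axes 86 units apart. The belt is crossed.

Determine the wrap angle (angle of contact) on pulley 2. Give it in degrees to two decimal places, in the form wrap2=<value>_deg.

wrap2=189.34_deg

crossed belt: β = asin((r1+r2)/C) = asin(7/86) = 4.6688°
wrap1 = wrap2 = π + 2β = 189.3375°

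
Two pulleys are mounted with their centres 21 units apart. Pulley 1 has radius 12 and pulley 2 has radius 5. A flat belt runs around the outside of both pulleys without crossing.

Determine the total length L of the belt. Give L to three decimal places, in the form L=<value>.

L=97.763

open belt: β = asin((r2−r1)/C) = asin(-7/21) = -19.4712°
wrap1 = π − 2β = 218.9424°
wrap2 = π + 2β = 141.0576°
tangent length = C·cosβ = 19.7990
L = r1·wrap1 + r2·wrap2 + 2·C·cosβ = 12·3.8213 + 5·2.4619 + 2·19.7990 = 97.7628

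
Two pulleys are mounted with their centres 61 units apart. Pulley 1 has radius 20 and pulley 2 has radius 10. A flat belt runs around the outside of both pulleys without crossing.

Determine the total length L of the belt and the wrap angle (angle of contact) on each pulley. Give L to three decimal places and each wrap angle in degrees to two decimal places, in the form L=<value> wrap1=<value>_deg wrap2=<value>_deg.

open belt: β = asin((r2−r1)/C) = asin(-10/61) = -9.4353°
wrap1 = π − 2β = 198.8707°
wrap2 = π + 2β = 161.1293°
tangent length = C·cosβ = 60.1747
L = r1·wrap1 + r2·wrap2 + 2·C·cosβ = 20·3.4709 + 10·2.8122 + 2·60.1747 = 217.8908

L=217.891 wrap1=198.87_deg wrap2=161.13_deg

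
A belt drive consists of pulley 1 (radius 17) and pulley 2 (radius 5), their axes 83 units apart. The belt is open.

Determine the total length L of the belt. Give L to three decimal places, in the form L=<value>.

open belt: β = asin((r2−r1)/C) = asin(-12/83) = -8.3129°
wrap1 = π − 2β = 196.6257°
wrap2 = π + 2β = 163.3743°
tangent length = C·cosβ = 82.1279
L = r1·wrap1 + r2·wrap2 + 2·C·cosβ = 17·3.4318 + 5·2.8514 + 2·82.1279 = 236.8530

L=236.853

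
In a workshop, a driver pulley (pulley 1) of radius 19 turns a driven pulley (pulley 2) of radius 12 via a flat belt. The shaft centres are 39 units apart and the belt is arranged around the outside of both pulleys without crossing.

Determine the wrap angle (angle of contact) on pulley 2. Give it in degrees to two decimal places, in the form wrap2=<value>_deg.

wrap2=159.32_deg

open belt: β = asin((r2−r1)/C) = asin(-7/39) = -10.3399°
wrap1 = π − 2β = 200.6798°
wrap2 = π + 2β = 159.3202°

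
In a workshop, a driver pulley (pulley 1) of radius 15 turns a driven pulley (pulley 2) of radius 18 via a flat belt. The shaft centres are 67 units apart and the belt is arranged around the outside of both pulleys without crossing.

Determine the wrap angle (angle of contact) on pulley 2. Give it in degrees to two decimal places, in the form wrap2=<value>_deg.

wrap2=185.13_deg

open belt: β = asin((r2−r1)/C) = asin(3/67) = 2.5663°
wrap1 = π − 2β = 174.8673°
wrap2 = π + 2β = 185.1327°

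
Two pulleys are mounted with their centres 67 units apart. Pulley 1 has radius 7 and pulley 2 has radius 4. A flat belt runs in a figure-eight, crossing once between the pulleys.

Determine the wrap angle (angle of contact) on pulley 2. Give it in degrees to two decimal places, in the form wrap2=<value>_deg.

wrap2=198.90_deg

crossed belt: β = asin((r1+r2)/C) = asin(11/67) = 9.4496°
wrap1 = wrap2 = π + 2β = 198.8991°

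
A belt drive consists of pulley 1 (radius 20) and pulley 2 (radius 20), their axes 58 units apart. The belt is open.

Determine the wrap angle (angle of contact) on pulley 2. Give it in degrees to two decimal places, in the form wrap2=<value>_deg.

wrap2=180.00_deg

open belt: β = asin((r2−r1)/C) = asin(0/58) = 0.0000°
wrap1 = π − 2β = 180.0000°
wrap2 = π + 2β = 180.0000°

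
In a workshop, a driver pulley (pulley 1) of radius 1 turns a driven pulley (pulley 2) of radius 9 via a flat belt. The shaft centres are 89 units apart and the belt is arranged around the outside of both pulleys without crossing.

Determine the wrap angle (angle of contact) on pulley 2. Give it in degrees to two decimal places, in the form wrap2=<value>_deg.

open belt: β = asin((r2−r1)/C) = asin(8/89) = 5.1571°
wrap1 = π − 2β = 169.6857°
wrap2 = π + 2β = 190.3143°

wrap2=190.31_deg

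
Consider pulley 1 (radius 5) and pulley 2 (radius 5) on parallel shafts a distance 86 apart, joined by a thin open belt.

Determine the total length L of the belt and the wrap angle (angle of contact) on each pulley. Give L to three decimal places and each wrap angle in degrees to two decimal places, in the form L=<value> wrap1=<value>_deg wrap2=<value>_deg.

open belt: β = asin((r2−r1)/C) = asin(0/86) = 0.0000°
wrap1 = π − 2β = 180.0000°
wrap2 = π + 2β = 180.0000°
tangent length = C·cosβ = 86.0000
L = r1·wrap1 + r2·wrap2 + 2·C·cosβ = 5·3.1416 + 5·3.1416 + 2·86.0000 = 203.4159

L=203.416 wrap1=180.00_deg wrap2=180.00_deg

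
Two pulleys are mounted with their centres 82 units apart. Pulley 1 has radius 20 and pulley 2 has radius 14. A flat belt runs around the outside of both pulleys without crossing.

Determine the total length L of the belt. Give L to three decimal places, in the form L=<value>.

open belt: β = asin((r2−r1)/C) = asin(-6/82) = -4.1961°
wrap1 = π − 2β = 188.3922°
wrap2 = π + 2β = 171.6078°
tangent length = C·cosβ = 81.7802
L = r1·wrap1 + r2·wrap2 + 2·C·cosβ = 20·3.2881 + 14·2.9951 + 2·81.7802 = 271.2534

L=271.253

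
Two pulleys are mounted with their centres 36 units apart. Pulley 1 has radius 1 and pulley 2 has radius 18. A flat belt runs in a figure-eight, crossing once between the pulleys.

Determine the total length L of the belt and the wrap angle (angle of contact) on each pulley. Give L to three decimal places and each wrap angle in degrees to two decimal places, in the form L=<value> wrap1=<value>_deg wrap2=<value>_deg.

L=141.973 wrap1=243.71_deg wrap2=243.71_deg

crossed belt: β = asin((r1+r2)/C) = asin(19/36) = 31.8554°
wrap1 = wrap2 = π + 2β = 243.7109°
tangent length = C·cosβ = 30.5778
L = (r1+r2)·wrap + 2·C·cosβ = 19·4.2536 + 2·30.5778 = 141.9731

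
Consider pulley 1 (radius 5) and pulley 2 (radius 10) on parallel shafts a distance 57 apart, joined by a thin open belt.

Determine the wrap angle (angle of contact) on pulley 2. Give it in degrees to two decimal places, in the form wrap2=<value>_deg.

open belt: β = asin((r2−r1)/C) = asin(5/57) = 5.0324°
wrap1 = π − 2β = 169.9352°
wrap2 = π + 2β = 190.0648°

wrap2=190.06_deg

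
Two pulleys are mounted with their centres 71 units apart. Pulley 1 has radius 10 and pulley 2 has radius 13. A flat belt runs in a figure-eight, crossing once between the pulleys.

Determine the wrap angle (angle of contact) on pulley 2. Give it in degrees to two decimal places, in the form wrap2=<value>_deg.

wrap2=217.80_deg

crossed belt: β = asin((r1+r2)/C) = asin(23/71) = 18.9016°
wrap1 = wrap2 = π + 2β = 217.8032°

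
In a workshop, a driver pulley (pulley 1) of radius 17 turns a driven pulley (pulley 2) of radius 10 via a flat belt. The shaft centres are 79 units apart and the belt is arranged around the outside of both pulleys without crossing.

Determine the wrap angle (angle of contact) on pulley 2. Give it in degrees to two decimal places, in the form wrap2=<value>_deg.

wrap2=169.83_deg

open belt: β = asin((r2−r1)/C) = asin(-7/79) = -5.0835°
wrap1 = π − 2β = 190.1670°
wrap2 = π + 2β = 169.8330°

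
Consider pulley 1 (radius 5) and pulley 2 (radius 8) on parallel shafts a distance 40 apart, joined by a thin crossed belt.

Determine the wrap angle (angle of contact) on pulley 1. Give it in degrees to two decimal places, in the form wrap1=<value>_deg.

crossed belt: β = asin((r1+r2)/C) = asin(13/40) = 18.9656°
wrap1 = wrap2 = π + 2β = 217.9311°

wrap1=217.93_deg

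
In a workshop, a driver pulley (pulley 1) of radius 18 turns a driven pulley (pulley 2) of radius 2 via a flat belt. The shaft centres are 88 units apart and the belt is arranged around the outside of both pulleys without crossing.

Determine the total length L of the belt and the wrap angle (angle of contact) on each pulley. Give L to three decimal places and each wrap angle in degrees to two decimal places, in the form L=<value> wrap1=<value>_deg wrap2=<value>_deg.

open belt: β = asin((r2−r1)/C) = asin(-16/88) = -10.4757°
wrap1 = π − 2β = 200.9514°
wrap2 = π + 2β = 159.0486°
tangent length = C·cosβ = 86.5332
L = r1·wrap1 + r2·wrap2 + 2·C·cosβ = 18·3.5073 + 2·2.7759 + 2·86.5332 = 241.7490

L=241.749 wrap1=200.95_deg wrap2=159.05_deg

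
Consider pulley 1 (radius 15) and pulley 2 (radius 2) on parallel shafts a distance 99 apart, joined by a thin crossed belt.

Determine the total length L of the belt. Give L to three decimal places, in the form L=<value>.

L=254.334

crossed belt: β = asin((r1+r2)/C) = asin(17/99) = 9.8877°
wrap1 = wrap2 = π + 2β = 199.7753°
tangent length = C·cosβ = 97.5295
L = (r1+r2)·wrap + 2·C·cosβ = 17·3.4867 + 2·97.5295 = 254.3335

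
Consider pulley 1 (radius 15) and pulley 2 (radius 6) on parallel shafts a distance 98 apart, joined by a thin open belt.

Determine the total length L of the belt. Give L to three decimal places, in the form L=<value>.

L=262.801

open belt: β = asin((r2−r1)/C) = asin(-9/98) = -5.2693°
wrap1 = π − 2β = 190.5386°
wrap2 = π + 2β = 169.4614°
tangent length = C·cosβ = 97.5859
L = r1·wrap1 + r2·wrap2 + 2·C·cosβ = 15·3.3255 + 6·2.9577 + 2·97.5859 = 262.8006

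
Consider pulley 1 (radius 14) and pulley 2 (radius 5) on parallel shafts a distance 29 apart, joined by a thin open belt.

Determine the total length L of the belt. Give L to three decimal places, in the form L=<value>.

open belt: β = asin((r2−r1)/C) = asin(-9/29) = -18.0800°
wrap1 = π − 2β = 216.1600°
wrap2 = π + 2β = 143.8400°
tangent length = C·cosβ = 27.5681
L = r1·wrap1 + r2·wrap2 + 2·C·cosβ = 14·3.7727 + 5·2.5105 + 2·27.5681 = 120.5065

L=120.506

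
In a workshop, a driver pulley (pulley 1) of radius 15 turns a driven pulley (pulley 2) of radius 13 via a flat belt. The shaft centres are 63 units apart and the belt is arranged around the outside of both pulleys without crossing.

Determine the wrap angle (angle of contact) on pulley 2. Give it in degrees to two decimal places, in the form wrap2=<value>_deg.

wrap2=176.36_deg

open belt: β = asin((r2−r1)/C) = asin(-2/63) = -1.8192°
wrap1 = π − 2β = 183.6384°
wrap2 = π + 2β = 176.3616°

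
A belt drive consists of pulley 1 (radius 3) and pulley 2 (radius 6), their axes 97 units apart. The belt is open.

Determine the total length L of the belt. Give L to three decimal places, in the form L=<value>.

open belt: β = asin((r2−r1)/C) = asin(3/97) = 1.7723°
wrap1 = π − 2β = 176.4554°
wrap2 = π + 2β = 183.5446°
tangent length = C·cosβ = 96.9536
L = r1·wrap1 + r2·wrap2 + 2·C·cosβ = 3·3.0797 + 6·3.2035 + 2·96.9536 = 222.3671

L=222.367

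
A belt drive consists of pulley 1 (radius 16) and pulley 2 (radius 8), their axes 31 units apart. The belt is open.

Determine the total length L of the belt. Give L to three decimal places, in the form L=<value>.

L=139.474

open belt: β = asin((r2−r1)/C) = asin(-8/31) = -14.9552°
wrap1 = π − 2β = 209.9105°
wrap2 = π + 2β = 150.0895°
tangent length = C·cosβ = 29.9500
L = r1·wrap1 + r2·wrap2 + 2·C·cosβ = 16·3.6636 + 8·2.6196 + 2·29.9500 = 139.4744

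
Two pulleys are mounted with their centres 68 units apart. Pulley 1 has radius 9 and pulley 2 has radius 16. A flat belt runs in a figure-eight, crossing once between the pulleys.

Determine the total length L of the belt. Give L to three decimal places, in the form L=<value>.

L=223.839

crossed belt: β = asin((r1+r2)/C) = asin(25/68) = 21.5706°
wrap1 = wrap2 = π + 2β = 223.1412°
tangent length = C·cosβ = 63.2376
L = (r1+r2)·wrap + 2·C·cosβ = 25·3.8945 + 2·63.2376 = 223.8390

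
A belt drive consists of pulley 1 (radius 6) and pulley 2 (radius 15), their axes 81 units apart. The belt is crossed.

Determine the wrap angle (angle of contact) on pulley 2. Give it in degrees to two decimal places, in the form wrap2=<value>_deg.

crossed belt: β = asin((r1+r2)/C) = asin(21/81) = 15.0261°
wrap1 = wrap2 = π + 2β = 210.0522°

wrap2=210.05_deg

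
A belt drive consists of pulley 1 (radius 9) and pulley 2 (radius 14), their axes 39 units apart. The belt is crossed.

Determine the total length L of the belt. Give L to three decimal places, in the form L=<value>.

crossed belt: β = asin((r1+r2)/C) = asin(23/39) = 36.1388°
wrap1 = wrap2 = π + 2β = 252.2776°
tangent length = C·cosβ = 31.4960
L = (r1+r2)·wrap + 2·C·cosβ = 23·4.4031 + 2·31.4960 = 164.2628

L=164.263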